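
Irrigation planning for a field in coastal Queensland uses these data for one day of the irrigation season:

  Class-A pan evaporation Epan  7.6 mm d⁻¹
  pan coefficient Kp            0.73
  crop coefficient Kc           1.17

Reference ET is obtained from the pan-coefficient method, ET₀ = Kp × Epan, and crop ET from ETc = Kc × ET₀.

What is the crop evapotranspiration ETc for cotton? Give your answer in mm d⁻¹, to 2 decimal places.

6.49 mm d⁻¹

ET₀ = 0.73 × 7.6 = 5.5480 mm/d
ETc = Kc × ET₀ = 1.17 × 5.5480 = 6.4912 mm/d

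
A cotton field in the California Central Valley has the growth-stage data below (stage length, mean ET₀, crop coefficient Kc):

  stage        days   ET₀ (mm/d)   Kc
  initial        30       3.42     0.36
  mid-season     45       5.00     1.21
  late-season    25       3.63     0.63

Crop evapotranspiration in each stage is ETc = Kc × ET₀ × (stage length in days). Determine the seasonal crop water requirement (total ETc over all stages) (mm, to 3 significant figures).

366 mm

initial: 0.36 × 3.42 × 30 = 36.94 mm
mid-season: 1.21 × 5.00 × 45 = 272.25 mm
late-season: 0.63 × 3.63 × 25 = 57.17 mm
Seasonal total = 366.36 mm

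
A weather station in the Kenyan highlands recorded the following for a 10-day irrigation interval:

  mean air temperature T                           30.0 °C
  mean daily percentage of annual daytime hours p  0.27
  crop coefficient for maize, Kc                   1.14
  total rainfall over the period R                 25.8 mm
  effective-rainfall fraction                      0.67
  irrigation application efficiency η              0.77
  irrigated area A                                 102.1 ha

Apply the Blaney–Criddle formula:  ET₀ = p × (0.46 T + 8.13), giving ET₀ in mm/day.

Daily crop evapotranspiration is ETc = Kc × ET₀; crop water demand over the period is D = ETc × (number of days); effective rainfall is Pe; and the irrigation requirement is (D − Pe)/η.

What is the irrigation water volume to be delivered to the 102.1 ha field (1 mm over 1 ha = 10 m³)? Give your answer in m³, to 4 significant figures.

ET₀ = 0.27 × (0.46 × 30.0 + 8.13) = 0.27 × 21.930 = 5.9211 mm/d
ETc = Kc × ET₀ = 1.14 × 5.9211 = 6.7501 mm/d
Crop demand D = ETc × 10 d = 6.7501 × 10 = 67.501 mm
Pe = 0.67 × 25.8 = 17.286 mm
D − Pe = 67.501 − 17.286 = 50.215 mm
Gross irrigation = 50.215 / 0.77 = 65.214 mm
Volume = 65.214 mm × 102.1 ha × 10 = 66583.5 m³

66580 m³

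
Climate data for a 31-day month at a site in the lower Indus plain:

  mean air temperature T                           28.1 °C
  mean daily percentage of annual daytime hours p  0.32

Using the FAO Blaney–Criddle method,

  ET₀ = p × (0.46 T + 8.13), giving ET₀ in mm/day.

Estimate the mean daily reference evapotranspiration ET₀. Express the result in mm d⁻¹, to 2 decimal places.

ET₀ = 0.32 × (0.46 × 28.1 + 8.13) = 0.32 × 21.056 = 6.7379 mm/d

6.74 mm d⁻¹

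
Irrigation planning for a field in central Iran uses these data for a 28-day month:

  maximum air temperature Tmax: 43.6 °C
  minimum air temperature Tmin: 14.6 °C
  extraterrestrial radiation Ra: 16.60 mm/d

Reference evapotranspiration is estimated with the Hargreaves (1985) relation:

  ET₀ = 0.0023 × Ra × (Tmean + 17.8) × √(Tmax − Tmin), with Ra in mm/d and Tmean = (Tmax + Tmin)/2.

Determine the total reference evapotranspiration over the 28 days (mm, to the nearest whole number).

Tmean = (43.6 + 14.6)/2 = 29.10 °C
ET₀ = 0.0023 × 16.60 × (29.10 + 17.8) × √29.0 = 0.0023 × 16.60 × 46.90 × 5.3852 = 9.6430 mm/d
Over 28 days: 9.6430 × 28 = 270.004 mm

270 mm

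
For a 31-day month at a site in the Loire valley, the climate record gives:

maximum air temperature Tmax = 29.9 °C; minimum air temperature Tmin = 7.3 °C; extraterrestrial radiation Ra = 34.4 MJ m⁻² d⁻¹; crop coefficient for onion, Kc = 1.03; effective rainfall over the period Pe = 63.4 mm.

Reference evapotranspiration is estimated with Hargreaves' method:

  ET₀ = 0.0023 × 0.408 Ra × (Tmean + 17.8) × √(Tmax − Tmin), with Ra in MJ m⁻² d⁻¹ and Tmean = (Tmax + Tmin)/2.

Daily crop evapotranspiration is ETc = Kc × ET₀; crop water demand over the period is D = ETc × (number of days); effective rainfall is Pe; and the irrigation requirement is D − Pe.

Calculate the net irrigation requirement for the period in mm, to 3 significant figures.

Tmean = (29.9 + 7.3)/2 = 18.60 °C
0.408 Ra = 0.408 × 34.4 = 14.0352 mm/d equivalent
ET₀ = 0.0023 × 14.0352 × (18.60 + 17.8) × √22.6 = 0.0023 × 14.0352 × 36.40 × 4.7539 = 5.5860 mm/d
ETc = Kc × ET₀ = 1.03 × 5.5860 = 5.7536 mm/d
Crop demand D = ETc × 31 d = 5.7536 × 31 = 178.362 mm
D − Pe = 178.362 − 63.4 = 114.962 mm

115 mm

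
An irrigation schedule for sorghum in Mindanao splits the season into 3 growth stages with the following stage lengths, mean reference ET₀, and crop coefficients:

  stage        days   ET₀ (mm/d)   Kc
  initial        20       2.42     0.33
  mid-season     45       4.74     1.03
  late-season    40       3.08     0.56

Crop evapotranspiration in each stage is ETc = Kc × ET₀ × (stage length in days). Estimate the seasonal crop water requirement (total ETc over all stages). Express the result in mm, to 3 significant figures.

305 mm

initial: 0.33 × 2.42 × 20 = 15.97 mm
mid-season: 1.03 × 4.74 × 45 = 219.70 mm
late-season: 0.56 × 3.08 × 40 = 68.99 mm
Seasonal total = 304.66 mm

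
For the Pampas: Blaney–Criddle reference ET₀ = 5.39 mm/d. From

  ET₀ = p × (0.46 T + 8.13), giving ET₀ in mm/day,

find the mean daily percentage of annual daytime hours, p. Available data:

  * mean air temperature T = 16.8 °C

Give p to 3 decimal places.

p = ET₀ / (0.46 T + 8.13) = 5.39 / (0.46 × 16.8 + 8.13) = 5.39 / 15.858 = 0.3399

0.340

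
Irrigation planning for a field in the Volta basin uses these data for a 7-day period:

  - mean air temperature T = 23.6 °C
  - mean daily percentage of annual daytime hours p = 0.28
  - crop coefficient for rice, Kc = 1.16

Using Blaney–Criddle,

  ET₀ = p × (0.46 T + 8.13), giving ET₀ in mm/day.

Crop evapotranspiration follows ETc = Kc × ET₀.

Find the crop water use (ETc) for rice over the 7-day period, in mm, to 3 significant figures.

ET₀ = 0.28 × (0.46 × 23.6 + 8.13) = 0.28 × 18.986 = 5.3161 mm/d
ETc = Kc × ET₀ = 1.16 × 5.3161 = 6.1667 mm/d
Over 7 days: 6.1667 × 7 = 43.167 mm

43.2 mm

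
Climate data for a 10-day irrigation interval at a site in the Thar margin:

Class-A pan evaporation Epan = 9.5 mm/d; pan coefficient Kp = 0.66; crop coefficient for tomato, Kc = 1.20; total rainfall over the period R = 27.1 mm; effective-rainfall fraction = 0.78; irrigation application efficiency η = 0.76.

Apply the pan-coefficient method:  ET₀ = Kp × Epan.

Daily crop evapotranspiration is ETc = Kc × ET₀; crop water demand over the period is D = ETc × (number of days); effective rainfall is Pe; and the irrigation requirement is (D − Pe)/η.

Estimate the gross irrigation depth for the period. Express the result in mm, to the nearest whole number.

71 mm

ET₀ = 0.66 × 9.5 = 6.2700 mm/d
ETc = Kc × ET₀ = 1.20 × 6.2700 = 7.5240 mm/d
Crop demand D = ETc × 10 d = 7.5240 × 10 = 75.240 mm
Pe = 0.78 × 27.1 = 21.138 mm
D − Pe = 75.240 − 21.138 = 54.102 mm
Gross irrigation = 54.102 / 0.76 = 71.187 mm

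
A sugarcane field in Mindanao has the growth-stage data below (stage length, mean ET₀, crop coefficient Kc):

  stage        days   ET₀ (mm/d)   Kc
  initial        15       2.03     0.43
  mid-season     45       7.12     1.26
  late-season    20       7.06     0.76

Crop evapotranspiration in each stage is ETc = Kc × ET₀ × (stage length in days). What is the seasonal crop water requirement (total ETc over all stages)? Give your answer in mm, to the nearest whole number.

524 mm

initial: 0.43 × 2.03 × 15 = 13.09 mm
mid-season: 1.26 × 7.12 × 45 = 403.70 mm
late-season: 0.76 × 7.06 × 20 = 107.31 mm
Seasonal total = 524.10 mm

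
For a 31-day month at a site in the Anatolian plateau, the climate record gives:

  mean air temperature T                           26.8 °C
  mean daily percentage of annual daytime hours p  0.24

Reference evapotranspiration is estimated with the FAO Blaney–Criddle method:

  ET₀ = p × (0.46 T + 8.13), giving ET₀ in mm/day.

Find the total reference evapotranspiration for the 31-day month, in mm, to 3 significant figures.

ET₀ = 0.24 × (0.46 × 26.8 + 8.13) = 0.24 × 20.458 = 4.9099 mm/d
Monthly total = 4.9099 × 31 = 152.207 mm

152 mm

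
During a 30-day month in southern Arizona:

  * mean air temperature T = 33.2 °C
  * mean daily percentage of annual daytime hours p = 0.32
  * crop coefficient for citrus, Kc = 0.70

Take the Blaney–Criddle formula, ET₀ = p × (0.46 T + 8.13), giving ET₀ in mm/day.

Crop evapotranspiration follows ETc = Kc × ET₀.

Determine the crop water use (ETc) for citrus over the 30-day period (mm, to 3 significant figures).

ET₀ = 0.32 × (0.46 × 33.2 + 8.13) = 0.32 × 23.402 = 7.4886 mm/d
ETc = Kc × ET₀ = 0.70 × 7.4886 = 5.2420 mm/d
Over 30 days: 5.2420 × 30 = 157.260 mm

157 mm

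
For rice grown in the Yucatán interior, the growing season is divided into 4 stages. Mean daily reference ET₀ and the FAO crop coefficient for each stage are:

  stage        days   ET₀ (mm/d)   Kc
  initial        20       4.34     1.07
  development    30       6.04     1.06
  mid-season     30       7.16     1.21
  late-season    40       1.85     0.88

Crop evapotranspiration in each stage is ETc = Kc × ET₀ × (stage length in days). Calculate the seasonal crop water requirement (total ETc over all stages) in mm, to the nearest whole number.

610 mm

initial: 1.07 × 4.34 × 20 = 92.88 mm
development: 1.06 × 6.04 × 30 = 192.07 mm
mid-season: 1.21 × 7.16 × 30 = 259.91 mm
late-season: 0.88 × 1.85 × 40 = 65.12 mm
Seasonal total = 609.98 mm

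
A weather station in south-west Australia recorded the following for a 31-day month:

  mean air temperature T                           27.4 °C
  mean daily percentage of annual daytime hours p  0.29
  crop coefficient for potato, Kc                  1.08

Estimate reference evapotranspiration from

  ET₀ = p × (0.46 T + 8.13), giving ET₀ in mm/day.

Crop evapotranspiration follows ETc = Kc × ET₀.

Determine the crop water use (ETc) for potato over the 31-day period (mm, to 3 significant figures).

201 mm

ET₀ = 0.29 × (0.46 × 27.4 + 8.13) = 0.29 × 20.734 = 6.0129 mm/d
ETc = Kc × ET₀ = 1.08 × 6.0129 = 6.4939 mm/d
Over 31 days: 6.4939 × 31 = 201.311 mm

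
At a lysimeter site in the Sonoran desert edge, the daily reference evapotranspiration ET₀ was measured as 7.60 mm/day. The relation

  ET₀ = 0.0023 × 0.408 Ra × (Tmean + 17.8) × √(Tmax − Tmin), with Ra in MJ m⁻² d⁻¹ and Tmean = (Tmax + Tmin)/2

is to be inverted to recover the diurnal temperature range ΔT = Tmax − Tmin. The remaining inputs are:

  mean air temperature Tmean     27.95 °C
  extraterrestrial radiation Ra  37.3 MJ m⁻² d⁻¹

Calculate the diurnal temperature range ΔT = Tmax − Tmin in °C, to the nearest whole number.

√ΔT = ET₀ / [0.0023 × 0.408 × Ra × (Tmean+17.8)] = 7.60 / (0.0023 × 15.2184 × 45.75) = 4.7460
ΔT = 4.7460² = 22.525 °C

23 °C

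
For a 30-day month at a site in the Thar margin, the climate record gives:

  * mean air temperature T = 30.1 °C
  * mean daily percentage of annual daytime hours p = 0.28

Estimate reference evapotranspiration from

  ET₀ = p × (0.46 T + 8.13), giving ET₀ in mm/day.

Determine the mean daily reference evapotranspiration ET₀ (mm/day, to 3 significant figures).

ET₀ = 0.28 × (0.46 × 30.1 + 8.13) = 0.28 × 21.976 = 6.1533 mm/d

6.15 mm/day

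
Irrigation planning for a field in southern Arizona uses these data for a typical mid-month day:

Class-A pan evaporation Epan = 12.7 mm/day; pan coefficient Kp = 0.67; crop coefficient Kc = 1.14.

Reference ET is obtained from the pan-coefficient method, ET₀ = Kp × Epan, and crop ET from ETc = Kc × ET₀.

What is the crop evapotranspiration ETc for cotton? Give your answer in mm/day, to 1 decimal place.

ET₀ = 0.67 × 12.7 = 8.5090 mm/d
ETc = Kc × ET₀ = 1.14 × 8.5090 = 9.7003 mm/d

9.7 mm/day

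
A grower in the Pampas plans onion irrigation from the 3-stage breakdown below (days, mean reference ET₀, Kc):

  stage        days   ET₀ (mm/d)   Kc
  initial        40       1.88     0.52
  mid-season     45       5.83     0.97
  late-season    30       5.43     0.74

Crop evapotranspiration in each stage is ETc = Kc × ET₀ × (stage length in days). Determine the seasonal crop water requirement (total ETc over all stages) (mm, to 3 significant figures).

initial: 0.52 × 1.88 × 40 = 39.10 mm
mid-season: 0.97 × 5.83 × 45 = 254.48 mm
late-season: 0.74 × 5.43 × 30 = 120.55 mm
Seasonal total = 414.13 mm

414 mm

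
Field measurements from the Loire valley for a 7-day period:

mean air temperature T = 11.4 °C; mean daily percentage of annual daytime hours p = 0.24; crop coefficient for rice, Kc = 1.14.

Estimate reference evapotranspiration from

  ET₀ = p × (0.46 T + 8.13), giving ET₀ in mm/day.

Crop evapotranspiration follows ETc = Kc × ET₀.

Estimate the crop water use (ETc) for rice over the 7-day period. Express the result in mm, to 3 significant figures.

ET₀ = 0.24 × (0.46 × 11.4 + 8.13) = 0.24 × 13.374 = 3.2098 mm/d
ETc = Kc × ET₀ = 1.14 × 3.2098 = 3.6592 mm/d
Over 7 days: 3.6592 × 7 = 25.614 mm

25.6 mm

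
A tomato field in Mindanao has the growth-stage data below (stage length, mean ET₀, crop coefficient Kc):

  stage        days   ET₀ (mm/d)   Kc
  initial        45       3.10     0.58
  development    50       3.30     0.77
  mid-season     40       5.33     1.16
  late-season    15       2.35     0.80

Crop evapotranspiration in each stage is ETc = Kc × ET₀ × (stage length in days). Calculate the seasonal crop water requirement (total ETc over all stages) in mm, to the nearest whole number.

initial: 0.58 × 3.10 × 45 = 80.91 mm
development: 0.77 × 3.30 × 50 = 127.05 mm
mid-season: 1.16 × 5.33 × 40 = 247.31 mm
late-season: 0.80 × 2.35 × 15 = 28.20 mm
Seasonal total = 483.47 mm

483 mm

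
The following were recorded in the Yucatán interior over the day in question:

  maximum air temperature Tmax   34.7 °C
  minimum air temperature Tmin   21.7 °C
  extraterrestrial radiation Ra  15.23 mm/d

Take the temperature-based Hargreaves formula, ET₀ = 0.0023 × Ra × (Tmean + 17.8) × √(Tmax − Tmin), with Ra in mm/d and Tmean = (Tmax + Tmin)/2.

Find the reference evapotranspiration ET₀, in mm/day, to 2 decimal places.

Tmean = (34.7 + 21.7)/2 = 28.20 °C
ET₀ = 0.0023 × 15.23 × (28.20 + 17.8) × √13.0 = 0.0023 × 15.23 × 46.00 × 3.6056 = 5.8098 mm/d

5.81 mm/day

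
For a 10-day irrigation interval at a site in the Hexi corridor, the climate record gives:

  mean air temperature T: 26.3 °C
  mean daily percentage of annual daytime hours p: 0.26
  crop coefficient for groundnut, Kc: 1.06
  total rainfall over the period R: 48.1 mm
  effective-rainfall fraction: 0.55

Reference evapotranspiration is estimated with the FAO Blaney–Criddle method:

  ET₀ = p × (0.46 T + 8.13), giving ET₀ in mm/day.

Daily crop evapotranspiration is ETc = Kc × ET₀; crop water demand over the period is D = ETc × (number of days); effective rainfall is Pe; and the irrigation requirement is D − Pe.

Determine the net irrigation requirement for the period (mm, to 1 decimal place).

29.3 mm

ET₀ = 0.26 × (0.46 × 26.3 + 8.13) = 0.26 × 20.228 = 5.2593 mm/d
ETc = Kc × ET₀ = 1.06 × 5.2593 = 5.5749 mm/d
Crop demand D = ETc × 10 d = 5.5749 × 10 = 55.749 mm
Pe = 0.55 × 48.1 = 26.455 mm
D − Pe = 55.749 − 26.455 = 29.294 mm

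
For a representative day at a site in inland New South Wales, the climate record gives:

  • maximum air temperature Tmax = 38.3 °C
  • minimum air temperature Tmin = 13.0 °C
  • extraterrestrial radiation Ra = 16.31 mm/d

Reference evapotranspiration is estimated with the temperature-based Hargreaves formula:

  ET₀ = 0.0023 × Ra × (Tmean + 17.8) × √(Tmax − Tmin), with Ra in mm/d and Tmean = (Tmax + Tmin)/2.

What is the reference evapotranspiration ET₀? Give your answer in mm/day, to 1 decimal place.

Tmean = (38.3 + 13.0)/2 = 25.65 °C
ET₀ = 0.0023 × 16.31 × (25.65 + 17.8) × √25.3 = 0.0023 × 16.31 × 43.45 × 5.0299 = 8.1984 mm/d

8.2 mm/day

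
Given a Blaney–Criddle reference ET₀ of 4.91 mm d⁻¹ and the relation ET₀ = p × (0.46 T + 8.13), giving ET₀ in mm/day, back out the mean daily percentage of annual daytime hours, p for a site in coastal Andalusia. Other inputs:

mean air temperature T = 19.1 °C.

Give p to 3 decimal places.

p = ET₀ / (0.46 T + 8.13) = 4.91 / (0.46 × 19.1 + 8.13) = 4.91 / 16.916 = 0.2903

0.290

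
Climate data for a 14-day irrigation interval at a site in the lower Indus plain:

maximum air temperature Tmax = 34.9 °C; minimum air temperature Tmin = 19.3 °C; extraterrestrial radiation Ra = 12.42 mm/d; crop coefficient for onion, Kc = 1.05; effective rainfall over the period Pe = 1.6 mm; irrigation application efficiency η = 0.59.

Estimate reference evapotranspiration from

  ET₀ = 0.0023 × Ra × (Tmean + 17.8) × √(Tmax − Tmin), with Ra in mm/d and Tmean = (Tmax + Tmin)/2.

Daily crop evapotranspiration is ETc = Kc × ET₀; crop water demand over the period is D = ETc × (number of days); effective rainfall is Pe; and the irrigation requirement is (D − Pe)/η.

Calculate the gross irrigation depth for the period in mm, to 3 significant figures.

124 mm

Tmean = (34.9 + 19.3)/2 = 27.10 °C
ET₀ = 0.0023 × 12.42 × (27.10 + 17.8) × √15.6 = 0.0023 × 12.42 × 44.90 × 3.9497 = 5.0659 mm/d
ETc = Kc × ET₀ = 1.05 × 5.0659 = 5.3192 mm/d
Crop demand D = ETc × 14 d = 5.3192 × 14 = 74.469 mm
D − Pe = 74.469 − 1.6 = 72.869 mm
Gross irrigation = 72.869 / 0.59 = 123.507 mm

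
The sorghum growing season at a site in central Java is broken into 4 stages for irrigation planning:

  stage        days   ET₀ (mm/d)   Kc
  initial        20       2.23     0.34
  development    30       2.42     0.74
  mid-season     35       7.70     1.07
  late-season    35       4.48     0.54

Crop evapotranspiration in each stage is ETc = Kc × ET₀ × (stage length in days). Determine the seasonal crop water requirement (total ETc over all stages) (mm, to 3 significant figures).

442 mm

initial: 0.34 × 2.23 × 20 = 15.16 mm
development: 0.74 × 2.42 × 30 = 53.72 mm
mid-season: 1.07 × 7.70 × 35 = 288.37 mm
late-season: 0.54 × 4.48 × 35 = 84.67 mm
Seasonal total = 441.92 mm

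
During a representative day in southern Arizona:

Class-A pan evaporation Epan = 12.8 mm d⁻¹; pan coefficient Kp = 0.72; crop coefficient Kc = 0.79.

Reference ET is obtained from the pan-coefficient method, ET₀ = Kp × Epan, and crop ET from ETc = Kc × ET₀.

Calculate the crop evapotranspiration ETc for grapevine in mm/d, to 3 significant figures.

7.28 mm/d

ET₀ = 0.72 × 12.8 = 9.2160 mm/d
ETc = Kc × ET₀ = 0.79 × 9.2160 = 7.2806 mm/d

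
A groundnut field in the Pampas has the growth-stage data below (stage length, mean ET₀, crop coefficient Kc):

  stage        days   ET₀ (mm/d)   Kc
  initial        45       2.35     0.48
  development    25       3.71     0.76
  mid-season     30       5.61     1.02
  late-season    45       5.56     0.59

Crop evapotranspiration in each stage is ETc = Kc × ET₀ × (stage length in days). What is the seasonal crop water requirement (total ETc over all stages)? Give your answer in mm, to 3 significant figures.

441 mm

initial: 0.48 × 2.35 × 45 = 50.76 mm
development: 0.76 × 3.71 × 25 = 70.49 mm
mid-season: 1.02 × 5.61 × 30 = 171.67 mm
late-season: 0.59 × 5.56 × 45 = 147.62 mm
Seasonal total = 440.54 mm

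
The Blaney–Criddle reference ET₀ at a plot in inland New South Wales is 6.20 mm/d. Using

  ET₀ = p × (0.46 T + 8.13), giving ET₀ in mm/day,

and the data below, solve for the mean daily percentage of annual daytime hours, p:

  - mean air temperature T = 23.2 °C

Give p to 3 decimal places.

0.330

p = ET₀ / (0.46 T + 8.13) = 6.20 / (0.46 × 23.2 + 8.13) = 6.20 / 18.802 = 0.3298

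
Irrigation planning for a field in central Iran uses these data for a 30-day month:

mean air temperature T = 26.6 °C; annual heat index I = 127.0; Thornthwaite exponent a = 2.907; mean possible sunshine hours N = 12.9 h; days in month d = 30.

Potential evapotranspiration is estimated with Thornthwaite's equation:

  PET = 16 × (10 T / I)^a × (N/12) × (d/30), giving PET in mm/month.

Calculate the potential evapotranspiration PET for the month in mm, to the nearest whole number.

10T/I = 10 × 26.6 / 127.0 = 2.0945
(10T/I)^a = 2.0945^2.907 = 8.5779
Uncorrected PET = 16 × 8.5779 = 137.246 mm
Correction = (N/12)(d/30) = (12.9/12)(30/30) = 1.0750
PET = 137.246 × 1.0750 = 147.539 mm/month

148 mm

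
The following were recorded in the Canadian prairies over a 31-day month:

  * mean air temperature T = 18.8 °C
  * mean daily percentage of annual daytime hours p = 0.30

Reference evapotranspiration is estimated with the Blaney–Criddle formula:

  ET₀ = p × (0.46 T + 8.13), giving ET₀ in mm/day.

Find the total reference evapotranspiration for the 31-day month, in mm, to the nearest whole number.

156 mm

ET₀ = 0.30 × (0.46 × 18.8 + 8.13) = 0.30 × 16.778 = 5.0334 mm/d
Monthly total = 5.0334 × 31 = 156.035 mm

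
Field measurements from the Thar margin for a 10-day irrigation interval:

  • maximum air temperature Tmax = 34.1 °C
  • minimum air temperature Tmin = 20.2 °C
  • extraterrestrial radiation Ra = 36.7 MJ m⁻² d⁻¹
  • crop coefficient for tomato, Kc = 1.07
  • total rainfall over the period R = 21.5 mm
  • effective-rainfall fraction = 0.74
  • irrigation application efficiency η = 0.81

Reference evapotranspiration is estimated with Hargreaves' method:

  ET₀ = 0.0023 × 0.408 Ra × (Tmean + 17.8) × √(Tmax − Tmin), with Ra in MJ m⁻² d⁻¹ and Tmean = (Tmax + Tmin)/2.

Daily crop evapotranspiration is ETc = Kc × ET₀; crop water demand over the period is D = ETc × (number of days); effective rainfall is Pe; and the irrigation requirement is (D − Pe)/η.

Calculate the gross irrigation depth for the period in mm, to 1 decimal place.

56.6 mm

Tmean = (34.1 + 20.2)/2 = 27.15 °C
0.408 Ra = 0.408 × 36.7 = 14.9736 mm/d equivalent
ET₀ = 0.0023 × 14.9736 × (27.15 + 17.8) × √13.9 = 0.0023 × 14.9736 × 44.95 × 3.7283 = 5.7716 mm/d
ETc = Kc × ET₀ = 1.07 × 5.7716 = 6.1756 mm/d
Crop demand D = ETc × 10 d = 6.1756 × 10 = 61.756 mm
Pe = 0.74 × 21.5 = 15.910 mm
D − Pe = 61.756 − 15.910 = 45.846 mm
Gross irrigation = 45.846 / 0.81 = 56.600 mm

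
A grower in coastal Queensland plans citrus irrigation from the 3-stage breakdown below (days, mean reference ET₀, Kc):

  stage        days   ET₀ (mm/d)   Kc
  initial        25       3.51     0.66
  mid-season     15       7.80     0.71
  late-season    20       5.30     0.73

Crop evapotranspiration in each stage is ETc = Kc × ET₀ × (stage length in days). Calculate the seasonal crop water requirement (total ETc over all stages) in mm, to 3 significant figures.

218 mm

initial: 0.66 × 3.51 × 25 = 57.92 mm
mid-season: 0.71 × 7.80 × 15 = 83.07 mm
late-season: 0.73 × 5.30 × 20 = 77.38 mm
Seasonal total = 218.37 mm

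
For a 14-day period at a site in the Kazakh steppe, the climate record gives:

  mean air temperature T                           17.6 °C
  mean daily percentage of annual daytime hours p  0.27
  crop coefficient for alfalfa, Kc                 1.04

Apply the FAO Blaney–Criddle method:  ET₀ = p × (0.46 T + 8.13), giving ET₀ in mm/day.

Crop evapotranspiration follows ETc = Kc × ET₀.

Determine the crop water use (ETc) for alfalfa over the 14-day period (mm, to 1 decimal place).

63.8 mm

ET₀ = 0.27 × (0.46 × 17.6 + 8.13) = 0.27 × 16.226 = 4.3810 mm/d
ETc = Kc × ET₀ = 1.04 × 4.3810 = 4.5562 mm/d
Over 14 days: 4.5562 × 14 = 63.787 mm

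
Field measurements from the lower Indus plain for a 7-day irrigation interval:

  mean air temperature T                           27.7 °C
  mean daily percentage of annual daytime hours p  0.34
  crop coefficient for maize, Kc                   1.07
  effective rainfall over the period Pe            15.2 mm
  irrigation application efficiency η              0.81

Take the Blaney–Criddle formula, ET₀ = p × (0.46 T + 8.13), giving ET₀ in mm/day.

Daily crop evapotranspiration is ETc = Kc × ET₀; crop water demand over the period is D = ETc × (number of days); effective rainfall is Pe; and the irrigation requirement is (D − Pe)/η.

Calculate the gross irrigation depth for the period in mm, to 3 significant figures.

ET₀ = 0.34 × (0.46 × 27.7 + 8.13) = 0.34 × 20.872 = 7.0965 mm/d
ETc = Kc × ET₀ = 1.07 × 7.0965 = 7.5933 mm/d
Crop demand D = ETc × 7 d = 7.5933 × 7 = 53.153 mm
D − Pe = 53.153 − 15.2 = 37.953 mm
Gross irrigation = 37.953 / 0.81 = 46.856 mm

46.9 mm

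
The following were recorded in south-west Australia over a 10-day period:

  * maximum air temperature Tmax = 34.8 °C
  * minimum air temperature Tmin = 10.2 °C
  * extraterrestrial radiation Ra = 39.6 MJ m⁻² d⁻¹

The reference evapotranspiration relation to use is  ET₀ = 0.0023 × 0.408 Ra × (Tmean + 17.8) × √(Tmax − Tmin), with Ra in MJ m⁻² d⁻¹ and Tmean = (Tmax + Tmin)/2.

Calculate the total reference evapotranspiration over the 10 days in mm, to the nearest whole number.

74 mm

Tmean = (34.8 + 10.2)/2 = 22.50 °C
0.408 Ra = 0.408 × 39.6 = 16.1568 mm/d equivalent
ET₀ = 0.0023 × 16.1568 × (22.50 + 17.8) × √24.6 = 0.0023 × 16.1568 × 40.30 × 4.9598 = 7.4277 mm/d
Over 10 days: 7.4277 × 10 = 74.277 mm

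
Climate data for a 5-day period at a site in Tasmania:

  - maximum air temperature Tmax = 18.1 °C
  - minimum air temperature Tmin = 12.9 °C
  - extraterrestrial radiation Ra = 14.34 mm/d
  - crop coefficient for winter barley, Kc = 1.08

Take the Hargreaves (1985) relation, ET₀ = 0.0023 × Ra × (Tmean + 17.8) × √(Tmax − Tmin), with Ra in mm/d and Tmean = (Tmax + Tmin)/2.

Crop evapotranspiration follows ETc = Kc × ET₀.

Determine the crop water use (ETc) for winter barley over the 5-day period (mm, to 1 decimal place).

13.5 mm

Tmean = (18.1 + 12.9)/2 = 15.50 °C
ET₀ = 0.0023 × 14.34 × (15.50 + 17.8) × √5.2 = 0.0023 × 14.34 × 33.30 × 2.2804 = 2.5046 mm/d
ETc = Kc × ET₀ = 1.08 × 2.5046 = 2.7050 mm/d
Over 5 days: 2.7050 × 5 = 13.525 mm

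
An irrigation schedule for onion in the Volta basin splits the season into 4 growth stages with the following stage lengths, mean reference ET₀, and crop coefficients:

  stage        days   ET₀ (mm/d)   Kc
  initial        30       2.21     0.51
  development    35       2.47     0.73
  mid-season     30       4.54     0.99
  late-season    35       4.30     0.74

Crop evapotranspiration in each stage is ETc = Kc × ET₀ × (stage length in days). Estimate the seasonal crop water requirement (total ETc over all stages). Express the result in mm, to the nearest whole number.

initial: 0.51 × 2.21 × 30 = 33.81 mm
development: 0.73 × 2.47 × 35 = 63.11 mm
mid-season: 0.99 × 4.54 × 30 = 134.84 mm
late-season: 0.74 × 4.30 × 35 = 111.37 mm
Seasonal total = 343.13 mm

343 mm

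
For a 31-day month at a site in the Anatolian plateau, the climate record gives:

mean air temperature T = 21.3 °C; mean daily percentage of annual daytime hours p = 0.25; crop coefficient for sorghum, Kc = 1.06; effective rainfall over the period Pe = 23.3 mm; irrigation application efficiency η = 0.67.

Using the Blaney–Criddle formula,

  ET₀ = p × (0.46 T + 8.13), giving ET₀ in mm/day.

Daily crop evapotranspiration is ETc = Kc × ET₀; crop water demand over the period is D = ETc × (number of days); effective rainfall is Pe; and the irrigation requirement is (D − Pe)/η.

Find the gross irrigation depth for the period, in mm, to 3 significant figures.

ET₀ = 0.25 × (0.46 × 21.3 + 8.13) = 0.25 × 17.928 = 4.4820 mm/d
ETc = Kc × ET₀ = 1.06 × 4.4820 = 4.7509 mm/d
Crop demand D = ETc × 31 d = 4.7509 × 31 = 147.278 mm
D − Pe = 147.278 − 23.3 = 123.978 mm
Gross irrigation = 123.978 / 0.67 = 185.042 mm

185 mm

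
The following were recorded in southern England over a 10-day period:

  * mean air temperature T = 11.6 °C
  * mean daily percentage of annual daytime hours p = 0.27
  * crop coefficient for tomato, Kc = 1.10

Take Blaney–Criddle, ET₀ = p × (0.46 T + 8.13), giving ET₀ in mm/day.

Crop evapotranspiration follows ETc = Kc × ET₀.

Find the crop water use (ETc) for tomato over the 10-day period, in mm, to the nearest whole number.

ET₀ = 0.27 × (0.46 × 11.6 + 8.13) = 0.27 × 13.466 = 3.6358 mm/d
ETc = Kc × ET₀ = 1.10 × 3.6358 = 3.9994 mm/d
Over 10 days: 3.9994 × 10 = 39.994 mm

40 mm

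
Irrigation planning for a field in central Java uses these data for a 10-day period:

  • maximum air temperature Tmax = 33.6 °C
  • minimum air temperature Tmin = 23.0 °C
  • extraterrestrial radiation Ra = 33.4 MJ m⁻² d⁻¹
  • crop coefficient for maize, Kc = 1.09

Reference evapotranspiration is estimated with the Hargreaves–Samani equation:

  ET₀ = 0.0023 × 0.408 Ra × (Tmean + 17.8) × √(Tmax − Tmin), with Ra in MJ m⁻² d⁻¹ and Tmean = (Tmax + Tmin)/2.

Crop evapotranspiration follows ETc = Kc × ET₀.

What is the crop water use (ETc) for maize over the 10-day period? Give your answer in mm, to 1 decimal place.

51.3 mm

Tmean = (33.6 + 23.0)/2 = 28.30 °C
0.408 Ra = 0.408 × 33.4 = 13.6272 mm/d equivalent
ET₀ = 0.0023 × 13.6272 × (28.30 + 17.8) × √10.6 = 0.0023 × 13.6272 × 46.10 × 3.2558 = 4.7043 mm/d
ETc = Kc × ET₀ = 1.09 × 4.7043 = 5.1277 mm/d
Over 10 days: 5.1277 × 10 = 51.277 mm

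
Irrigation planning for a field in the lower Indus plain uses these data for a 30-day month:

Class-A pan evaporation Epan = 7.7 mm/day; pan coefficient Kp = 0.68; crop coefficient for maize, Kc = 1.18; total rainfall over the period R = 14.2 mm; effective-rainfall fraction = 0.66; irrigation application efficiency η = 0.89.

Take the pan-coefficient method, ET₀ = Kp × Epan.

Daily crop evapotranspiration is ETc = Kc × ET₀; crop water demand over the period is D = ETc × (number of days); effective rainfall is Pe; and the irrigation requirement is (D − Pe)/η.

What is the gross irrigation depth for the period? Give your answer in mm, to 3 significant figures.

198 mm

ET₀ = 0.68 × 7.7 = 5.2360 mm/d
ETc = Kc × ET₀ = 1.18 × 5.2360 = 6.1785 mm/d
Crop demand D = ETc × 30 d = 6.1785 × 30 = 185.355 mm
Pe = 0.66 × 14.2 = 9.372 mm
D − Pe = 185.355 − 9.372 = 175.983 mm
Gross irrigation = 175.983 / 0.89 = 197.734 mm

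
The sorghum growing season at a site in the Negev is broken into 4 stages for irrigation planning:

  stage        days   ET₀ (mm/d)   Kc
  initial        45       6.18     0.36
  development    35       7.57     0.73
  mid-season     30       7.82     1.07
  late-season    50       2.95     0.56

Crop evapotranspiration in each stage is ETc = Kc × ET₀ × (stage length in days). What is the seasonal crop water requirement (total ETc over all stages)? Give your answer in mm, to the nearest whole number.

initial: 0.36 × 6.18 × 45 = 100.12 mm
development: 0.73 × 7.57 × 35 = 193.41 mm
mid-season: 1.07 × 7.82 × 30 = 251.02 mm
late-season: 0.56 × 2.95 × 50 = 82.60 mm
Seasonal total = 627.15 mm

627 mm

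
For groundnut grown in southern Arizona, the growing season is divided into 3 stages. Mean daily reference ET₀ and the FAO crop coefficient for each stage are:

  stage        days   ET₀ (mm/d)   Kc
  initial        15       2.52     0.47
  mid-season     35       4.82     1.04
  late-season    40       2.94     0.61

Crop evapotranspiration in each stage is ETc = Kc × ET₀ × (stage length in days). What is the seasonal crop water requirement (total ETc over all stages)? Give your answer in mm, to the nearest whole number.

initial: 0.47 × 2.52 × 15 = 17.77 mm
mid-season: 1.04 × 4.82 × 35 = 175.45 mm
late-season: 0.61 × 2.94 × 40 = 71.74 mm
Seasonal total = 264.96 mm

265 mm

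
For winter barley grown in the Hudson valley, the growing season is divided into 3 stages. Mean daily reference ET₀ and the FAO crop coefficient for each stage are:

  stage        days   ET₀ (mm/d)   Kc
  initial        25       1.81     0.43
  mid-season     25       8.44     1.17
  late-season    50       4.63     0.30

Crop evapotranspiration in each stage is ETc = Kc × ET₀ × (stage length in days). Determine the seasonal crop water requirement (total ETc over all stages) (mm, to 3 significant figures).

initial: 0.43 × 1.81 × 25 = 19.46 mm
mid-season: 1.17 × 8.44 × 25 = 246.87 mm
late-season: 0.30 × 4.63 × 50 = 69.45 mm
Seasonal total = 335.78 mm

336 mm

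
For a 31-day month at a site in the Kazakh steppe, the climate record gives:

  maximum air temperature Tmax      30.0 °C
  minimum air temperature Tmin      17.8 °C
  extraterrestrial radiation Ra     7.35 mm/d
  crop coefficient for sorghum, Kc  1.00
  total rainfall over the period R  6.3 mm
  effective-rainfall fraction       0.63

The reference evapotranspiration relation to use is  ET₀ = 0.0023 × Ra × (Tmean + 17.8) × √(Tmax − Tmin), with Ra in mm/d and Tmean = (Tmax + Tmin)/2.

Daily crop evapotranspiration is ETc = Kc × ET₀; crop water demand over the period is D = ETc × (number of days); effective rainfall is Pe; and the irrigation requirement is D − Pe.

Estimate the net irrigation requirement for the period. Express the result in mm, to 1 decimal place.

72.4 mm

Tmean = (30.0 + 17.8)/2 = 23.90 °C
ET₀ = 0.0023 × 7.35 × (23.90 + 17.8) × √12.2 = 0.0023 × 7.35 × 41.70 × 3.4928 = 2.4622 mm/d
ETc = Kc × ET₀ = 1.00 × 2.4622 = 2.4622 mm/d
Crop demand D = ETc × 31 d = 2.4622 × 31 = 76.328 mm
Pe = 0.63 × 6.3 = 3.969 mm
D − Pe = 76.328 − 3.969 = 72.359 mm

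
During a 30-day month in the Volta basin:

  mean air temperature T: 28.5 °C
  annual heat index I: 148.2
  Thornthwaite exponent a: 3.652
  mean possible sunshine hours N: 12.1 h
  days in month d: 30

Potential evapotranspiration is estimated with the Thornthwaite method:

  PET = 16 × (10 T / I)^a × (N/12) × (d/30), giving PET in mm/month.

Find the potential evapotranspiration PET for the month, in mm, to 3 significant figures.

10T/I = 10 × 28.5 / 148.2 = 1.9231
(10T/I)^a = 1.9231^3.652 = 10.8937
Uncorrected PET = 16 × 10.8937 = 174.299 mm
Correction = (N/12)(d/30) = (12.1/12)(30/30) = 1.0083
PET = 174.299 × 1.0083 = 175.746 mm/month

176 mm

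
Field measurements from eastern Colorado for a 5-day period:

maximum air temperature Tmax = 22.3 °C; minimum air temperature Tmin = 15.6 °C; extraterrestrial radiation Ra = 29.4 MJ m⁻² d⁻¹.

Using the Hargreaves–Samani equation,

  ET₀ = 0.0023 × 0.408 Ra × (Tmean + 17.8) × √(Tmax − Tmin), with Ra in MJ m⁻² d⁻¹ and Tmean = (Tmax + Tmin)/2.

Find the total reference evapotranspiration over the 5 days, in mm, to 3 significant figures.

13.1 mm

Tmean = (22.3 + 15.6)/2 = 18.95 °C
0.408 Ra = 0.408 × 29.4 = 11.9952 mm/d equivalent
ET₀ = 0.0023 × 11.9952 × (18.95 + 17.8) × √6.7 = 0.0023 × 11.9952 × 36.75 × 2.5884 = 2.6244 mm/d
Over 5 days: 2.6244 × 5 = 13.122 mm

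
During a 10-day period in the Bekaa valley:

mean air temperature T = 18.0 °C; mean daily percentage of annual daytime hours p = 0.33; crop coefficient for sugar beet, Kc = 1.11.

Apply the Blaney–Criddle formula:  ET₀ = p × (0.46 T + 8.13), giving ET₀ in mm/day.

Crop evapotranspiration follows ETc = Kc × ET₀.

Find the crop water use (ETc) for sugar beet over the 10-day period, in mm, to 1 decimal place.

60.1 mm

ET₀ = 0.33 × (0.46 × 18.0 + 8.13) = 0.33 × 16.410 = 5.4153 mm/d
ETc = Kc × ET₀ = 1.11 × 5.4153 = 6.0110 mm/d
Over 10 days: 6.0110 × 10 = 60.110 mm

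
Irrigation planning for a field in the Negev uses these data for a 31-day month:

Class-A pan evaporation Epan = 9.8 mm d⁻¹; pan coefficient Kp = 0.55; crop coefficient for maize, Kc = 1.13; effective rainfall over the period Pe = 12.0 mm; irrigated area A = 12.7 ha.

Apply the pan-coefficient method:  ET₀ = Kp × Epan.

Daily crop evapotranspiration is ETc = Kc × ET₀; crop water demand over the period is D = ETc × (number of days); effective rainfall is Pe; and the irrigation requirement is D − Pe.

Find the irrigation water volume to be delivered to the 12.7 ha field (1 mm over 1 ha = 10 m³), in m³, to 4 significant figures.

22460 m³

ET₀ = 0.55 × 9.8 = 5.3900 mm/d
ETc = Kc × ET₀ = 1.13 × 5.3900 = 6.0907 mm/d
Crop demand D = ETc × 31 d = 6.0907 × 31 = 188.812 mm
D − Pe = 188.812 − 12.0 = 176.812 mm
Volume = 176.812 mm × 12.7 ha × 10 = 22455.1 m³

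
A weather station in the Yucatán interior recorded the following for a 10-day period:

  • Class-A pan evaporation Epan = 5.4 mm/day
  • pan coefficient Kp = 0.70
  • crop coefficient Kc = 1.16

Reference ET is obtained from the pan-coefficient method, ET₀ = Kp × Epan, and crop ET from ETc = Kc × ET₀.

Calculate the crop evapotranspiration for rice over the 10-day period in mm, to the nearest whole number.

ET₀ = 0.70 × 5.4 = 3.7800 mm/d
ETc = Kc × ET₀ = 1.16 × 3.7800 = 4.3848 mm/d
Over 10 days: 4.3848 × 10 = 43.848 mm

44 mm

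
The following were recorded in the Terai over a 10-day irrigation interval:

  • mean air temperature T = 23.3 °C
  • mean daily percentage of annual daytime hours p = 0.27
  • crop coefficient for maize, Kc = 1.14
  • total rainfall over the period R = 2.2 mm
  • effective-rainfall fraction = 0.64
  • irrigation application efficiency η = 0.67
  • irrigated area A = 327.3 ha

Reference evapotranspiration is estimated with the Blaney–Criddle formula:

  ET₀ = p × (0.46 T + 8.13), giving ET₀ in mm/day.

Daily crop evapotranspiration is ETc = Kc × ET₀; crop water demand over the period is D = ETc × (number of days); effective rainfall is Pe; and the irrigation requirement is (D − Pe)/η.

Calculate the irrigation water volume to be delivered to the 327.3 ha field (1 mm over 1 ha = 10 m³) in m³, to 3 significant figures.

277000 m³

ET₀ = 0.27 × (0.46 × 23.3 + 8.13) = 0.27 × 18.848 = 5.0890 mm/d
ETc = Kc × ET₀ = 1.14 × 5.0890 = 5.8015 mm/d
Crop demand D = ETc × 10 d = 5.8015 × 10 = 58.015 mm
Pe = 0.64 × 2.2 = 1.408 mm
D − Pe = 58.015 − 1.408 = 56.607 mm
Gross irrigation = 56.607 / 0.67 = 84.488 mm
Volume = 84.488 mm × 327.3 ha × 10 = 276529.2 m³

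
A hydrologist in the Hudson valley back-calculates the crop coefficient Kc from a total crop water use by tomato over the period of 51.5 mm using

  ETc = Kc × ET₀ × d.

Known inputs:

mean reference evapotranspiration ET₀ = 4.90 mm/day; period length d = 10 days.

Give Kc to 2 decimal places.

1.05

ETc = Kc × ET₀ × d  ⇒  Kc = ETc / (ET₀ × d)
Kc = 51.5 / (4.90 × 10) = 51.5 / 49.00 = 1.0510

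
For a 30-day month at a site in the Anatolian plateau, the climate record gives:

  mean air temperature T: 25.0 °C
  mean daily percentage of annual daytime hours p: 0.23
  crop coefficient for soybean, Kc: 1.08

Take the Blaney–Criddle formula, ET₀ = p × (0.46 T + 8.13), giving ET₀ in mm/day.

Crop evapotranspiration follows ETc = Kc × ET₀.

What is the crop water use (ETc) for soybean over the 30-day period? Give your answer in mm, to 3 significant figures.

ET₀ = 0.23 × (0.46 × 25.0 + 8.13) = 0.23 × 19.630 = 4.5149 mm/d
ETc = Kc × ET₀ = 1.08 × 4.5149 = 4.8761 mm/d
Over 30 days: 4.8761 × 30 = 146.283 mm

146 mm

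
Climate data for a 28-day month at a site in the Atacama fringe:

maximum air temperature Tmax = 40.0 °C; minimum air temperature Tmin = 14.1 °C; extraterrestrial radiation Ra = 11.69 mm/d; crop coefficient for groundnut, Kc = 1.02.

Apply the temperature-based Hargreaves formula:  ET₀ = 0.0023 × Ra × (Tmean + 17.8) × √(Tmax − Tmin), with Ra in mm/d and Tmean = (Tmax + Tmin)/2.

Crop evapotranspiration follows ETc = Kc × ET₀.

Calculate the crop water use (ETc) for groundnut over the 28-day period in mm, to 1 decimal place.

175.3 mm

Tmean = (40.0 + 14.1)/2 = 27.05 °C
ET₀ = 0.0023 × 11.69 × (27.05 + 17.8) × √25.9 = 0.0023 × 11.69 × 44.85 × 5.0892 = 6.1370 mm/d
ETc = Kc × ET₀ = 1.02 × 6.1370 = 6.2597 mm/d
Over 28 days: 6.2597 × 28 = 175.272 mm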